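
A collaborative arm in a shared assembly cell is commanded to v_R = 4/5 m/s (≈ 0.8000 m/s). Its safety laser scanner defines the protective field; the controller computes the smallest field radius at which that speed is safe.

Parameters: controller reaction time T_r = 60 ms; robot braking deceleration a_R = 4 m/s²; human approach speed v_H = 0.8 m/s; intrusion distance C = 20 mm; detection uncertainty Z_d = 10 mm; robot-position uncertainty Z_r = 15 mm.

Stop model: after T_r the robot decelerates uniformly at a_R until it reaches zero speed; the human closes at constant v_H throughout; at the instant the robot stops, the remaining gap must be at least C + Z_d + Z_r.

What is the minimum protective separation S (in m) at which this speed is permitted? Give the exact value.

S_min = 381/1000 m = 0.3810 m

stop time T_s = (4/5)/4 = 0.2000 s
reaction-phase robot travel = 0.8000·0.0600 = 0.0480 m
robot under decel: 0.8000²/(2·4.0000) = 0.0800 m
human closes 0.8000·0.2600 = 0.2080 m
residual clearance needed = 0.0200+0.0100+0.0150 = 0.0450 m
S_min ≈ 0.0480+0.0800+0.2080+0.0450  ⇒  S_min = 381/1000 m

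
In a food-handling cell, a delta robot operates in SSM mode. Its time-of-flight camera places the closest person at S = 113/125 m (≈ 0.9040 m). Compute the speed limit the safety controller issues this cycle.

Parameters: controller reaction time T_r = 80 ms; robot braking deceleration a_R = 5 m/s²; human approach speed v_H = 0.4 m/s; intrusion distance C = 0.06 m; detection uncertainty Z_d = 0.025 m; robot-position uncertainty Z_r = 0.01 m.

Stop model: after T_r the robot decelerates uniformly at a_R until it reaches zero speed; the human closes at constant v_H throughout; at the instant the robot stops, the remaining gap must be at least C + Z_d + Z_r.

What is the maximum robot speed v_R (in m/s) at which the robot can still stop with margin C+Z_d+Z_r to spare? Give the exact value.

at the boundary: (1/10)·v² + (4/25)·v + (-777/1000) = 0
  disc = (4/25)² − 4·(1/10)·(-777/1000) = 841/2500 ; √disc = 29/50
  v_R = (−(4/25) + 29/50) / (2·(1/10)) = 21/10 m/s
check:
stop time T_s = (21/10)/5 = 0.4200 s
reaction-phase robot travel = 2.1000·0.0800 = 0.1680 m
braking distance = 2.1000²/(2·5.0000) = 0.4410 m
human closes 0.4000·0.5000 = 0.2000 m
C+Z_d+Z_r = 0.0600+0.0250+0.0100 = 0.0950 m
sum ≈ 0.1680+0.4410+0.2000+0.0950 ≈ 0.9040 m = S ✓

v_R_max = 21/10 m/s = 2.1000 m/s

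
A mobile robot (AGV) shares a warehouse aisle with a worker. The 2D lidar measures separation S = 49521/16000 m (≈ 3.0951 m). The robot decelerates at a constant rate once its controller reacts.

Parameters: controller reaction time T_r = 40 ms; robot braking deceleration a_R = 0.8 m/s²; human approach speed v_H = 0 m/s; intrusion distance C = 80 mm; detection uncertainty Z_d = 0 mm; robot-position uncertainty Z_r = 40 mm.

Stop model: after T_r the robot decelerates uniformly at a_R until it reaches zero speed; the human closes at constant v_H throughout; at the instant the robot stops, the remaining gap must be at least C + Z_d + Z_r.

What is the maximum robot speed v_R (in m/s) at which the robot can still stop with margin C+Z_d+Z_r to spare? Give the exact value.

quadratic (5/8)·v² + (1/25)·v + (-47601/16000) = 0
  disc = (1/25)² − 4·(5/8)·(-47601/16000) = 1190281/160000 ; √disc = 1091/400
  v_R = (−(1/25) + 1091/400) / (2·(5/8)) = 43/20 m/s
check:
T_s = v_R/a_R = (43/20)/(4/5) = 2.6875 s
robot covers v_R·T_r = 2.1500·0.0400 = 0.0860 m before braking
robot covers 2.1500·2.6875 − ½·0.8000·2.6875² = 2.8891 m while stopping
human over T_r+T_s: 0.0000·(0.0400+2.6875) = 0.0000 m
residual clearance needed = 0.0800+0.0000+0.0400 = 0.1200 m
sum ≈ 0.0860+2.8891+0.0000+0.1200 ≈ 3.0951 m = S ✓

v_R_max = 43/20 m/s = 2.1500 m/s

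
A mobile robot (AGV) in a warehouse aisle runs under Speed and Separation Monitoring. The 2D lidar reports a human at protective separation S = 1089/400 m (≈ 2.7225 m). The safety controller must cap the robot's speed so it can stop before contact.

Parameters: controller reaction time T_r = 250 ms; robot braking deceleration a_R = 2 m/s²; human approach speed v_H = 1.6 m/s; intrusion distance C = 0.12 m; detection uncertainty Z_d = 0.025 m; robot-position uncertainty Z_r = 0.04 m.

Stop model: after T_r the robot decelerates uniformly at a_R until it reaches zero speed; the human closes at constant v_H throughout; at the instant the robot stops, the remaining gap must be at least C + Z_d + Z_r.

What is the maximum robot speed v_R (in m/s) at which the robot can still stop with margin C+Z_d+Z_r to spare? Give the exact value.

v_R_max = 3/2 m/s = 1.5000 m/s

at the boundary: (1/4)·v² + (21/20)·v + (-171/80) = 0
  disc = (21/20)² − 4·(1/4)·(-171/80) = 81/25 ; √disc = 9/5
  v_R = (−(21/20) + 9/5) / (2·(1/4)) = 3/2 m/s
check:
T_s = v_R/a_R = (3/2)/2 = 0.7500 s
robot covers v_R·T_r = 1.5000·0.2500 = 0.3750 m before braking
robot under decel: 1.5000²/(2·2.0000) = 0.5625 m
human over T_r+T_s: 1.6000·(0.2500+0.7500) = 1.6000 m
C+Z_d+Z_r = 0.1200+0.0250+0.0400 = 0.1850 m
sum ≈ 0.3750+0.5625+1.6000+0.1850 ≈ 2.7225 m = S ✓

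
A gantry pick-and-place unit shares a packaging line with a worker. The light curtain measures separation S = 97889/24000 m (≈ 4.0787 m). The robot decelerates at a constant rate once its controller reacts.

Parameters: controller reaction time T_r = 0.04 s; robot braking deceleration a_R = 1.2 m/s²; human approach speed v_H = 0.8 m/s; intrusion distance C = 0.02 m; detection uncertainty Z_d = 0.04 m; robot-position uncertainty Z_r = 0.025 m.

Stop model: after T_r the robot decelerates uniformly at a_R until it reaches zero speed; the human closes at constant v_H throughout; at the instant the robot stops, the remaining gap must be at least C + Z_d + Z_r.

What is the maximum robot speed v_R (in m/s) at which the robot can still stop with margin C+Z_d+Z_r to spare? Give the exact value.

v_R_max = 47/20 m/s = 2.3500 m/s

collect terms ⇒ (5/12)·v_R² + (53/75)·v_R + (-95081/24000) = 0
  disc = (53/75)² − 4·(5/12)·(-95081/24000) = 284089/40000 ; √disc = 533/200
  v_R = (−(53/75) + 533/200) / (2·(5/12)) = 47/20 m/s
check:
stop time T_s = (47/20)/(6/5) = 1.9583 s
reaction-phase robot travel = 2.3500·0.0400 = 0.0940 m
robot covers 2.3500·1.9583 − ½·1.2000·1.9583² = 2.3010 m while stopping
person approaches 0.8000·(0.0400+1.9583) = 1.5987 m
residual clearance needed = 0.0200+0.0400+0.0250 = 0.0850 m
sum ≈ 0.0940+2.3010+1.5987+0.0850 ≈ 4.0787 m = S ✓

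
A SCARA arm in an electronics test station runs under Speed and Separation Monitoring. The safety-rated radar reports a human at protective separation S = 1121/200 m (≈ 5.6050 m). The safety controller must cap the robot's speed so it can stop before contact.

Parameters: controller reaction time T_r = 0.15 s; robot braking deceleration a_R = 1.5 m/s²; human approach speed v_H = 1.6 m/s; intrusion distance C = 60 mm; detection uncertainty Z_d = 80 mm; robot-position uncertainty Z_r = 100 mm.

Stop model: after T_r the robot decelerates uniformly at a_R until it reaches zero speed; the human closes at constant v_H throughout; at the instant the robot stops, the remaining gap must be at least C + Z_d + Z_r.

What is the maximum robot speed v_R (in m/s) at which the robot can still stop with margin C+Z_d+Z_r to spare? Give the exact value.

collect terms ⇒ (1/3)·v_R² + (73/60)·v_R + (-41/8) = 0
  disc = (73/60)² − 4·(1/3)·(-41/8) = 29929/3600 ; √disc = 173/60
  v_R = (−(73/60) + 173/60) / (2·(1/3)) = 5/2 m/s
check:
stop time T_s = (5/2)/(3/2) = 1.6667 s
reaction-phase robot travel = 2.5000·0.1500 = 0.3750 m
robot covers 2.5000·1.6667 − ½·1.5000·1.6667² = 2.0833 m while stopping
human closes 1.6000·1.8167 = 2.9067 m
margins: 0.0600+0.0800+0.1000 = 0.2400 m
sum ≈ 0.3750+2.0833+2.9067+0.2400 ≈ 5.6050 m = S ✓

v_R_max = 5/2 m/s = 2.5000 m/s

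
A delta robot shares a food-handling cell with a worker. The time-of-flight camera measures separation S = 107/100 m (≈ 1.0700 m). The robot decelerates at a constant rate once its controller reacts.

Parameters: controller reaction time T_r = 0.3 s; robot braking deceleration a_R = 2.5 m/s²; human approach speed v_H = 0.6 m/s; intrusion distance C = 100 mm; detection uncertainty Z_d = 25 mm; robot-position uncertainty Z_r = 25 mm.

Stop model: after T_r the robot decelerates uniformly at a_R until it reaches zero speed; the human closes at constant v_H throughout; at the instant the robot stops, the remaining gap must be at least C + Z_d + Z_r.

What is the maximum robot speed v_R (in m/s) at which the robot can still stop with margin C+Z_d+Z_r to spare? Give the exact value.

v_R_max = 1 m/s = 1.0000 m/s

at the boundary: (1/5)·v² + (27/50)·v + (-37/50) = 0
  disc = (27/50)² − 4·(1/5)·(-37/50) = 2209/2500 ; √disc = 47/50
  v_R = (−(27/50) + 47/50) / (2·(1/5)) = 1 m/s
check:
braking lasts T_s = 1/(5/2) = 0.4000 s
reaction-phase robot travel = 1.0000·0.3000 = 0.3000 m
braking distance = 1.0000²/(2·2.5000) = 0.2000 m
person approaches 0.6000·(0.3000+0.4000) = 0.4200 m
C+Z_d+Z_r = 0.1000+0.0250+0.0250 = 0.1500 m
sum ≈ 0.3000+0.2000+0.4200+0.1500 ≈ 1.0700 m = S ✓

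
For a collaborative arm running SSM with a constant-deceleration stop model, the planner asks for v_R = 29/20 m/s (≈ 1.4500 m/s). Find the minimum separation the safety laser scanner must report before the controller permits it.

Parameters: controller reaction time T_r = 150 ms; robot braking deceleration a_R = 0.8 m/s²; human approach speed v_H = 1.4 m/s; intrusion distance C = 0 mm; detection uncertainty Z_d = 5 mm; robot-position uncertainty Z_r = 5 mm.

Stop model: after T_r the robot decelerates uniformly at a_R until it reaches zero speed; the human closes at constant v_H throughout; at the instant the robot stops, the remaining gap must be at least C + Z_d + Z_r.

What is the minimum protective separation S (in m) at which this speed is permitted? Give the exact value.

T_s = v_R/a_R = (29/20)/(4/5) = 1.8125 s
reaction-phase robot travel = 1.4500·0.1500 = 0.2175 m
robot covers 1.4500·1.8125 − ½·0.8000·1.8125² = 1.3141 m while stopping
human over T_r+T_s: 1.4000·(0.1500+1.8125) = 2.7475 m
residual clearance needed = 0.0000+0.0050+0.0050 = 0.0100 m
S_min ≈ 0.2175+1.3141+2.7475+0.0100  ⇒  S_min = 549/128 m

S_min = 549/128 m = 4.2891 m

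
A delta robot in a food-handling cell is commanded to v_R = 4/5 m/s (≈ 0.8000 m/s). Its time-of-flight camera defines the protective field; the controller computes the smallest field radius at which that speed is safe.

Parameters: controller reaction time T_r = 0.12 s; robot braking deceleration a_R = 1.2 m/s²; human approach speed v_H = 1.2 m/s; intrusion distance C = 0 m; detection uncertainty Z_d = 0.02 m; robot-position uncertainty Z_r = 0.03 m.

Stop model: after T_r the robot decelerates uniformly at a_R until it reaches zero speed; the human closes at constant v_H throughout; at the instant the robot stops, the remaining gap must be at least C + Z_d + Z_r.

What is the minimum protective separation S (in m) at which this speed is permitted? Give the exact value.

braking lasts T_s = (4/5)/(6/5) = 0.6667 s
robot in T_r: 0.8000·0.1200 = 0.0960 m
robot covers 0.8000·0.6667 − ½·1.2000·0.6667² = 0.2667 m while stopping
human closes 1.2000·0.7867 = 0.9440 m
residual clearance needed = 0.0000+0.0200+0.0300 = 0.0500 m
S_min ≈ 0.0960+0.2667+0.9440+0.0500  ⇒  S_min = 407/300 m

S_min = 407/300 m = 1.3567 m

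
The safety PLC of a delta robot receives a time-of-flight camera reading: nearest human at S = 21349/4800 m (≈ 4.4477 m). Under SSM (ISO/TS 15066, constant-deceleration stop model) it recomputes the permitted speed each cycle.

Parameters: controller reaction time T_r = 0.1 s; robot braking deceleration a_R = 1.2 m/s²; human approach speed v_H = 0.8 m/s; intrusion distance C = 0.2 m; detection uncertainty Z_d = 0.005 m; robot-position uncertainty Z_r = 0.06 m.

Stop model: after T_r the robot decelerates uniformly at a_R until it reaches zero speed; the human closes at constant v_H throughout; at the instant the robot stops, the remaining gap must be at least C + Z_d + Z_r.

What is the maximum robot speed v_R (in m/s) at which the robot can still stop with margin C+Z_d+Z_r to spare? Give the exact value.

v_R_max = 47/20 m/s = 2.3500 m/s

collect terms ⇒ (5/12)·v_R² + (23/30)·v_R + (-19693/4800) = 0
  disc = (23/30)² − 4·(5/12)·(-19693/4800) = 11881/1600 ; √disc = 109/40
  v_R = (−(23/30) + 109/40) / (2·(5/12)) = 47/20 m/s
check:
braking lasts T_s = (47/20)/(6/5) = 1.9583 s
robot covers v_R·T_r = 2.3500·0.1000 = 0.2350 m before braking
robot covers 2.3500·1.9583 − ½·1.2000·1.9583² = 2.3010 m while stopping
person approaches 0.8000·(0.1000+1.9583) = 1.6467 m
margins: 0.2000+0.0050+0.0600 = 0.2650 m
sum ≈ 0.2350+2.3010+1.6467+0.2650 ≈ 4.4477 m = S ✓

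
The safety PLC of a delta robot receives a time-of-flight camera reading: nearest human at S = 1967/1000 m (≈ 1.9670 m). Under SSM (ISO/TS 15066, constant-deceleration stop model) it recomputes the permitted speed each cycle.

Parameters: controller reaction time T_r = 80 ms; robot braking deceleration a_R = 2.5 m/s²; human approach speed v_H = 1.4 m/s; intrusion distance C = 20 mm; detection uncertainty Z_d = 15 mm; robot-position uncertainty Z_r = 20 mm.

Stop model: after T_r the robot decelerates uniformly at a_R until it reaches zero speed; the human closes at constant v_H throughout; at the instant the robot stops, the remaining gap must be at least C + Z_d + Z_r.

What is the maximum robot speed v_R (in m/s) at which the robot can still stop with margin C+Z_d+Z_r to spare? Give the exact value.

quadratic (1/5)·v² + (16/25)·v + (-9/5) = 0
  disc = (16/25)² − 4·(1/5)·(-9/5) = 1156/625 ; √disc = 34/25
  v_R = (−(16/25) + 34/25) / (2·(1/5)) = 9/5 m/s
check:
braking lasts T_s = (9/5)/(5/2) = 0.7200 s
robot in T_r: 1.8000·0.0800 = 0.1440 m
robot covers 1.8000·0.7200 − ½·2.5000·0.7200² = 0.6480 m while stopping
human closes 1.4000·0.8000 = 1.1200 m
margins: 0.0200+0.0150+0.0200 = 0.0550 m
sum ≈ 0.1440+0.6480+1.1200+0.0550 ≈ 1.9670 m = S ✓

v_R_max = 9/5 m/s = 1.8000 m/s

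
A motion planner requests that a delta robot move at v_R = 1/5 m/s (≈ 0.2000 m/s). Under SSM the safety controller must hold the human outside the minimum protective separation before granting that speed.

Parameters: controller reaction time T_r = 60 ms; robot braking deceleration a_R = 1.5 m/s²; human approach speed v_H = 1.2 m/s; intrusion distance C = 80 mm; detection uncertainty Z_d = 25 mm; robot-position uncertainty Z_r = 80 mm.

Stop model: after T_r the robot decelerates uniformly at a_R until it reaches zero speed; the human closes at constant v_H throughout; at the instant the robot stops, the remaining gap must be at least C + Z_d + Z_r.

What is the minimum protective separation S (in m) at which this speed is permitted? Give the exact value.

T_s = v_R/a_R = (1/5)/(3/2) = 0.1333 s
reaction-phase robot travel = 0.2000·0.0600 = 0.0120 m
braking distance = 0.2000²/(2·1.5000) = 0.0133 m
human over T_r+T_s: 1.2000·(0.0600+0.1333) = 0.2320 m
residual clearance needed = 0.0800+0.0250+0.0800 = 0.1850 m
S_min ≈ 0.0120+0.0133+0.2320+0.1850  ⇒  S_min = 1327/3000 m

S_min = 1327/3000 m = 0.4423 m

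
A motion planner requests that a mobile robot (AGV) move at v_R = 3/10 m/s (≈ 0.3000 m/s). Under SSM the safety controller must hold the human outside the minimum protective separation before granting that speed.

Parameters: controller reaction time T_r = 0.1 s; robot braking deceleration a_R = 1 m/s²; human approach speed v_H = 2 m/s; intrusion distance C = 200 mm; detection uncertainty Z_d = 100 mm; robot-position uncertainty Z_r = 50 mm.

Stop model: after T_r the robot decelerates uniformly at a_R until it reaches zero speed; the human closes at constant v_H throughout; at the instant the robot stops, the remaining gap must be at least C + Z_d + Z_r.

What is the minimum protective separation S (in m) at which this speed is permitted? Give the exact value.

T_s = v_R/a_R = (3/10)/1 = 0.3000 s
robot covers v_R·T_r = 0.3000·0.1000 = 0.0300 m before braking
robot under decel: 0.3000²/(2·1.0000) = 0.0450 m
human over T_r+T_s: 2.0000·(0.1000+0.3000) = 0.8000 m
residual clearance needed = 0.2000+0.1000+0.0500 = 0.3500 m
S_min ≈ 0.0300+0.0450+0.8000+0.3500  ⇒  S_min = 49/40 m

S_min = 49/40 m = 1.2250 m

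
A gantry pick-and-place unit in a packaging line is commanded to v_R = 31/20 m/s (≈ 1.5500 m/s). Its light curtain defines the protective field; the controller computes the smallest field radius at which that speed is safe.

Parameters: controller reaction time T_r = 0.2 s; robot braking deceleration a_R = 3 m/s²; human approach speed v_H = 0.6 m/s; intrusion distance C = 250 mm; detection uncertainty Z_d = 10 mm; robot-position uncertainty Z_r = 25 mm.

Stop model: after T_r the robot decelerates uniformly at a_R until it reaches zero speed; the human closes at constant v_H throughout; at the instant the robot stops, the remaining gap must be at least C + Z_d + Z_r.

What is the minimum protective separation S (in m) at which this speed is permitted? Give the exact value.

braking lasts T_s = (31/20)/3 = 0.5167 s
robot in T_r: 1.5500·0.2000 = 0.3100 m
braking distance = 1.5500²/(2·3.0000) = 0.4004 m
person approaches 0.6000·(0.2000+0.5167) = 0.4300 m
residual clearance needed = 0.2500+0.0100+0.0250 = 0.2850 m
S_min ≈ 0.3100+0.4004+0.4300+0.2850  ⇒  S_min = 3421/2400 m

S_min = 3421/2400 m = 1.4254 m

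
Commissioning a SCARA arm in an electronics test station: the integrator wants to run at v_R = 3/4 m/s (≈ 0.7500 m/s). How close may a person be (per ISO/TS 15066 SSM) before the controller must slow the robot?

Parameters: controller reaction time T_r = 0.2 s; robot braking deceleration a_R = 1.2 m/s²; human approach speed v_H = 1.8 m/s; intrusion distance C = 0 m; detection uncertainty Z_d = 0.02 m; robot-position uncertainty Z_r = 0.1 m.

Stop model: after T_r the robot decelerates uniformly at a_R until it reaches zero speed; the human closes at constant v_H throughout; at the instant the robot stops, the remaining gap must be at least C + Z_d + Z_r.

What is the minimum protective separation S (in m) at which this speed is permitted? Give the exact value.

T_s = v_R/a_R = (3/4)/(6/5) = 0.6250 s
reaction-phase robot travel = 0.7500·0.2000 = 0.1500 m
braking distance = 0.7500²/(2·1.2000) = 0.2344 m
human closes 1.8000·0.8250 = 1.4850 m
residual clearance needed = 0.0000+0.0200+0.1000 = 0.1200 m
S_min ≈ 0.1500+0.2344+1.4850+0.1200  ⇒  S_min = 3183/1600 m

S_min = 3183/1600 m = 1.9894 m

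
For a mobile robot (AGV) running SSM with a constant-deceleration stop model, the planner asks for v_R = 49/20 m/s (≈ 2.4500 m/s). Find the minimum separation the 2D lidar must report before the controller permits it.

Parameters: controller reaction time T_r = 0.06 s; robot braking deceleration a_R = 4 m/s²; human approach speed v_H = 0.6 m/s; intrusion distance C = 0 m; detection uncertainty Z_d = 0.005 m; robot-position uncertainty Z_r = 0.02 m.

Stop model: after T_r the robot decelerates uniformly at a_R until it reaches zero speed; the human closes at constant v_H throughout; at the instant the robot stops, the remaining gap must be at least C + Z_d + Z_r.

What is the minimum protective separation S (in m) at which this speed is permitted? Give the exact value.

S_min = 21213/16000 m = 1.3258 m

stop time T_s = (49/20)/4 = 0.6125 s
robot covers v_R·T_r = 2.4500·0.0600 = 0.1470 m before braking
braking distance = 2.4500²/(2·4.0000) = 0.7503 m
person approaches 0.6000·(0.0600+0.6125) = 0.4035 m
residual clearance needed = 0.0000+0.0050+0.0200 = 0.0250 m
S_min ≈ 0.1470+0.7503+0.4035+0.0250  ⇒  S_min = 21213/16000 m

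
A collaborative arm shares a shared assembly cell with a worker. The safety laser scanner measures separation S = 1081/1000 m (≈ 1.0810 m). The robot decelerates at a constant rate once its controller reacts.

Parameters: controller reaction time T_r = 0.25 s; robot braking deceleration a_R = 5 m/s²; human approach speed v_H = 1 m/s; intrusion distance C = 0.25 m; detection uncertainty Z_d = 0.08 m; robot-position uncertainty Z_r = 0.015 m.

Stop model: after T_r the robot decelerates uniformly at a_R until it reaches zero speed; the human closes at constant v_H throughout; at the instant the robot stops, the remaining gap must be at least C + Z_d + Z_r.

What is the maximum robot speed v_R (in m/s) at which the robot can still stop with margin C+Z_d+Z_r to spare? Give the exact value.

v_R_max = 9/10 m/s = 0.9000 m/s

quadratic (1/10)·v² + (9/20)·v + (-243/500) = 0
  disc = (9/20)² − 4·(1/10)·(-243/500) = 3969/10000 ; √disc = 63/100
  v_R = (−(9/20) + 63/100) / (2·(1/10)) = 9/10 m/s
check:
stop time T_s = (9/10)/5 = 0.1800 s
reaction-phase robot travel = 0.9000·0.2500 = 0.2250 m
robot covers 0.9000·0.1800 − ½·5.0000·0.1800² = 0.0810 m while stopping
person approaches 1.0000·(0.2500+0.1800) = 0.4300 m
margins: 0.2500+0.0800+0.0150 = 0.3450 m
sum ≈ 0.2250+0.0810+0.4300+0.3450 ≈ 1.0810 m = S ✓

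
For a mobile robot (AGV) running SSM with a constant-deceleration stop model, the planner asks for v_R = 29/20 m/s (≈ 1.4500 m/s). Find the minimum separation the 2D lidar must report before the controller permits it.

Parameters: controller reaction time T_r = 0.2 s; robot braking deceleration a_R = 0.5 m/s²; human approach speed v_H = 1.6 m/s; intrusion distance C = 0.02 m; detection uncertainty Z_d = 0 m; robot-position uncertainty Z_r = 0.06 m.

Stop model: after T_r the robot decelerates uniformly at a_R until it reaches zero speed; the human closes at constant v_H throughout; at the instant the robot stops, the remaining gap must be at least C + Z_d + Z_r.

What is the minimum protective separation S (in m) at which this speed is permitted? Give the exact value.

S_min = 2973/400 m = 7.4325 m

braking lasts T_s = (29/20)/(1/2) = 2.9000 s
robot covers v_R·T_r = 1.4500·0.2000 = 0.2900 m before braking
robot covers 1.4500·2.9000 − ½·0.5000·2.9000² = 2.1025 m while stopping
human over T_r+T_s: 1.6000·(0.2000+2.9000) = 4.9600 m
margins: 0.0200+0.0000+0.0600 = 0.0800 m
S_min ≈ 0.2900+2.1025+4.9600+0.0800  ⇒  S_min = 2973/400 m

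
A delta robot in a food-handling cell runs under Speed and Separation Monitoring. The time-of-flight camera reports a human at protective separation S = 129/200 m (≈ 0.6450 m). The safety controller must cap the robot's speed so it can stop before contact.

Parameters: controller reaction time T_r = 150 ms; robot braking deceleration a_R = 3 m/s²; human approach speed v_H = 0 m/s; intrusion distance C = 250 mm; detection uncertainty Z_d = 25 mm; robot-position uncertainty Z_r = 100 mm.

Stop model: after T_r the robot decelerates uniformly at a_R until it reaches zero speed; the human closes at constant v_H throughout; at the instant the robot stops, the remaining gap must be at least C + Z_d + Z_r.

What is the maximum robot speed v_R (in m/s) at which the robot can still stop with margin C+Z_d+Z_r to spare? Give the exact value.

collect terms ⇒ (1/6)·v_R² + (3/20)·v_R + (-27/100) = 0
  disc = (3/20)² − 4·(1/6)·(-27/100) = 81/400 ; √disc = 9/20
  v_R = (−(3/20) + 9/20) / (2·(1/6)) = 9/10 m/s
check:
braking lasts T_s = (9/10)/3 = 0.3000 s
reaction-phase robot travel = 0.9000·0.1500 = 0.1350 m
robot under decel: 0.9000²/(2·3.0000) = 0.1350 m
person approaches 0.0000·(0.1500+0.3000) = 0.0000 m
C+Z_d+Z_r = 0.2500+0.0250+0.1000 = 0.3750 m
sum ≈ 0.1350+0.1350+0.0000+0.3750 ≈ 0.6450 m = S ✓

v_R_max = 9/10 m/s = 0.9000 m/s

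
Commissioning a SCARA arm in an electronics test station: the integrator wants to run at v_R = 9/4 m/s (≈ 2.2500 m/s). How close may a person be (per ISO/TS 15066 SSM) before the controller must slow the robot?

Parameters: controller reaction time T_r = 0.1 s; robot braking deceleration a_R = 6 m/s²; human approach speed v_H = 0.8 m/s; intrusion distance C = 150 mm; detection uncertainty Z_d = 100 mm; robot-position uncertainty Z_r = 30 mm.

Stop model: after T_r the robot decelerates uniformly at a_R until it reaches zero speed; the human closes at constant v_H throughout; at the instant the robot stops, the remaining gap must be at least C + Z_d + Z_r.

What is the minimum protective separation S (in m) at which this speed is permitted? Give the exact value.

T_s = v_R/a_R = (9/4)/6 = 0.3750 s
reaction-phase robot travel = 2.2500·0.1000 = 0.2250 m
robot covers 2.2500·0.3750 − ½·6.0000·0.3750² = 0.4219 m while stopping
human closes 0.8000·0.4750 = 0.3800 m
residual clearance needed = 0.1500+0.1000+0.0300 = 0.2800 m
S_min ≈ 0.2250+0.4219+0.3800+0.2800  ⇒  S_min = 2091/1600 m

S_min = 2091/1600 m = 1.3069 m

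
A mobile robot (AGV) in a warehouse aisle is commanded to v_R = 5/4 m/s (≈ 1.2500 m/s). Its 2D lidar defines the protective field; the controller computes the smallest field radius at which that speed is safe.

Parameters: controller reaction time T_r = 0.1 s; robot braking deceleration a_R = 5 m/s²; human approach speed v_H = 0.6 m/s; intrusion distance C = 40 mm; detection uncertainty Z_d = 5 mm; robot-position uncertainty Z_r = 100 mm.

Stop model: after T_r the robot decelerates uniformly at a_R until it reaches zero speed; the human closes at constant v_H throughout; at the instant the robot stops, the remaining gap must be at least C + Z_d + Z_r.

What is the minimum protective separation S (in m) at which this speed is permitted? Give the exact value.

braking lasts T_s = (5/4)/5 = 0.2500 s
robot covers v_R·T_r = 1.2500·0.1000 = 0.1250 m before braking
robot under decel: 1.2500²/(2·5.0000) = 0.1562 m
human closes 0.6000·0.3500 = 0.2100 m
margins: 0.0400+0.0050+0.1000 = 0.1450 m
S_min ≈ 0.1250+0.1562+0.2100+0.1450  ⇒  S_min = 509/800 m

S_min = 509/800 m = 0.6362 m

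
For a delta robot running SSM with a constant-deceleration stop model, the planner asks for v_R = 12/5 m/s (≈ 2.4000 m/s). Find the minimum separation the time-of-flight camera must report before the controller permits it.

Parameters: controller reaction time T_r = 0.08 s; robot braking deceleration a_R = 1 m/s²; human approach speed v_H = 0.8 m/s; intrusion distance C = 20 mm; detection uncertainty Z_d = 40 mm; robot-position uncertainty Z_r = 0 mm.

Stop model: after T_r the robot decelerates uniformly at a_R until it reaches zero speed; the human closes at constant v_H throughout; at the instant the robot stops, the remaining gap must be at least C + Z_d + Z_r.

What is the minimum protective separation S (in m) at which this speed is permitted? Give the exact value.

S_min = 1279/250 m = 5.1160 m

stop time T_s = (12/5)/1 = 2.4000 s
robot covers v_R·T_r = 2.4000·0.0800 = 0.1920 m before braking
robot covers 2.4000·2.4000 − ½·1.0000·2.4000² = 2.8800 m while stopping
human over T_r+T_s: 0.8000·(0.0800+2.4000) = 1.9840 m
residual clearance needed = 0.0200+0.0400+0.0000 = 0.0600 m
S_min ≈ 0.1920+2.8800+1.9840+0.0600  ⇒  S_min = 1279/250 m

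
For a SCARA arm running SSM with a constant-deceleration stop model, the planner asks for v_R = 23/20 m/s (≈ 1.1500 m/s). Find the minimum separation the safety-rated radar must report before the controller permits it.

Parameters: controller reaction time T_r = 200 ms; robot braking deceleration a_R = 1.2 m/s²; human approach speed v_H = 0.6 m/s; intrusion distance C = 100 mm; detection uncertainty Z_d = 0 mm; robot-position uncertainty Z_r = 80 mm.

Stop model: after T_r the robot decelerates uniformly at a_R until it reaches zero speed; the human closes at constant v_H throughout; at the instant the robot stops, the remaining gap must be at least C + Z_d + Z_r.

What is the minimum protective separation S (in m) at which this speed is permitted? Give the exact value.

T_s = v_R/a_R = (23/20)/(6/5) = 0.9583 s
robot in T_r: 1.1500·0.2000 = 0.2300 m
robot under decel: 1.1500²/(2·1.2000) = 0.5510 m
person approaches 0.6000·(0.2000+0.9583) = 0.6950 m
residual clearance needed = 0.1000+0.0000+0.0800 = 0.1800 m
S_min ≈ 0.2300+0.5510+0.6950+0.1800  ⇒  S_min = 7949/4800 m

S_min = 7949/4800 m = 1.6560 m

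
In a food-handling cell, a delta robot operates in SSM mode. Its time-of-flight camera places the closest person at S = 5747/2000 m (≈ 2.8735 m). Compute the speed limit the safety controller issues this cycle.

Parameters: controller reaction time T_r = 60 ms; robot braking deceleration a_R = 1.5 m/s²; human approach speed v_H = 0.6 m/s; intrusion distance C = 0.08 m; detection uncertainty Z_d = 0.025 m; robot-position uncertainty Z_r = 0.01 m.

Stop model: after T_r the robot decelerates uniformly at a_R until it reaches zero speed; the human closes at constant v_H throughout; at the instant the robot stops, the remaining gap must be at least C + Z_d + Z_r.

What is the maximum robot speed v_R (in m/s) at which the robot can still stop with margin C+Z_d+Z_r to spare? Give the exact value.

at the boundary: (1/3)·v² + (23/50)·v + (-1089/400) = 0
  disc = (23/50)² − 4·(1/3)·(-1089/400) = 2401/625 ; √disc = 49/25
  v_R = (−(23/50) + 49/25) / (2·(1/3)) = 9/4 m/s
check:
T_s = v_R/a_R = (9/4)/(3/2) = 1.5000 s
reaction-phase robot travel = 2.2500·0.0600 = 0.1350 m
robot covers 2.2500·1.5000 − ½·1.5000·1.5000² = 1.6875 m while stopping
human over T_r+T_s: 0.6000·(0.0600+1.5000) = 0.9360 m
margins: 0.0800+0.0250+0.0100 = 0.1150 m
sum ≈ 0.1350+1.6875+0.9360+0.1150 ≈ 2.8735 m = S ✓

v_R_max = 9/4 m/s = 2.2500 m/s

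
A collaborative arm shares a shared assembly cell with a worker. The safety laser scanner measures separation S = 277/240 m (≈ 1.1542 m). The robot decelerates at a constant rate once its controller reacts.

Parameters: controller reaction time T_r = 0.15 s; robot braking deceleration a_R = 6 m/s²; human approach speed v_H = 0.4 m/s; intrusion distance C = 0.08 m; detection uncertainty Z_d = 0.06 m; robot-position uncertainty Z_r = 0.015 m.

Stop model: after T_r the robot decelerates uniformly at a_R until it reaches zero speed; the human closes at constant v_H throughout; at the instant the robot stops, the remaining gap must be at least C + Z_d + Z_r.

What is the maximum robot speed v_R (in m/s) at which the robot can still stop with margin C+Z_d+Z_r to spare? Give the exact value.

v_R_max = 23/10 m/s = 2.3000 m/s

at the boundary: (1/12)·v² + (13/60)·v + (-1127/1200) = 0
  disc = (13/60)² − 4·(1/12)·(-1127/1200) = 9/25 ; √disc = 3/5
  v_R = (−(13/60) + 3/5) / (2·(1/12)) = 23/10 m/s
check:
braking lasts T_s = (23/10)/6 = 0.3833 s
robot covers v_R·T_r = 2.3000·0.1500 = 0.3450 m before braking
robot covers 2.3000·0.3833 − ½·6.0000·0.3833² = 0.4408 m while stopping
human over T_r+T_s: 0.4000·(0.1500+0.3833) = 0.2133 m
margins: 0.0800+0.0600+0.0150 = 0.1550 m
sum ≈ 0.3450+0.4408+0.2133+0.1550 ≈ 1.1542 m = S ✓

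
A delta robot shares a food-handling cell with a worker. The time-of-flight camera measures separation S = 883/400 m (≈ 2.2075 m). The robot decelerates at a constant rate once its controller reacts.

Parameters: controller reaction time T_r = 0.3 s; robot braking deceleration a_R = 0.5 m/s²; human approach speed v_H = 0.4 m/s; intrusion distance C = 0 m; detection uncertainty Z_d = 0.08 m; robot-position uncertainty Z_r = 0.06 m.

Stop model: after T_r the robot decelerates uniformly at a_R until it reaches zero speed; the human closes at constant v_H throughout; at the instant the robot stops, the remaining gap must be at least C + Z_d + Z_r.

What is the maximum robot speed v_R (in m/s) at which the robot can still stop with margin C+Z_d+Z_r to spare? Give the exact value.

v_R_max = 19/20 m/s = 0.9500 m/s

collect terms ⇒ (1)·v_R² + (11/10)·v_R + (-779/400) = 0
  disc = (11/10)² − 4·(1)·(-779/400) = 9 ; √disc = 3
  v_R = (−(11/10) + 3) / (2·(1)) = 19/20 m/s
check:
braking lasts T_s = (19/20)/(1/2) = 1.9000 s
robot covers v_R·T_r = 0.9500·0.3000 = 0.2850 m before braking
robot under decel: 0.9500²/(2·0.5000) = 0.9025 m
person approaches 0.4000·(0.3000+1.9000) = 0.8800 m
margins: 0.0000+0.0800+0.0600 = 0.1400 m
sum ≈ 0.2850+0.9025+0.8800+0.1400 ≈ 2.2075 m = S ✓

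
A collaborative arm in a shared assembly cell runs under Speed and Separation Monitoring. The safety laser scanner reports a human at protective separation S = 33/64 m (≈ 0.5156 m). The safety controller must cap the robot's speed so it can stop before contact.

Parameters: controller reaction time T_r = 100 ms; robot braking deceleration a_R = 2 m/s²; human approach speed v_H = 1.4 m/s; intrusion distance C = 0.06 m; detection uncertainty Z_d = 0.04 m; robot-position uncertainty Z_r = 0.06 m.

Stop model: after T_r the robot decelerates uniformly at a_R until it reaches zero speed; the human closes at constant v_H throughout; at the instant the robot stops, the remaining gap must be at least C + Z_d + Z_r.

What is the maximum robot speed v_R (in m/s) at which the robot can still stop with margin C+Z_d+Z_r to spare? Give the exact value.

collect terms ⇒ (1/4)·v_R² + (4/5)·v_R + (-69/320) = 0
  disc = (4/5)² − 4·(1/4)·(-69/320) = 1369/1600 ; √disc = 37/40
  v_R = (−(4/5) + 37/40) / (2·(1/4)) = 1/4 m/s
check:
T_s = v_R/a_R = (1/4)/2 = 0.1250 s
reaction-phase robot travel = 0.2500·0.1000 = 0.0250 m
robot covers 0.2500·0.1250 − ½·2.0000·0.1250² = 0.0156 m while stopping
human over T_r+T_s: 1.4000·(0.1000+0.1250) = 0.3150 m
margins: 0.0600+0.0400+0.0600 = 0.1600 m
sum ≈ 0.0250+0.0156+0.3150+0.1600 ≈ 0.5156 m = S ✓

v_R_max = 1/4 m/s = 0.2500 m/s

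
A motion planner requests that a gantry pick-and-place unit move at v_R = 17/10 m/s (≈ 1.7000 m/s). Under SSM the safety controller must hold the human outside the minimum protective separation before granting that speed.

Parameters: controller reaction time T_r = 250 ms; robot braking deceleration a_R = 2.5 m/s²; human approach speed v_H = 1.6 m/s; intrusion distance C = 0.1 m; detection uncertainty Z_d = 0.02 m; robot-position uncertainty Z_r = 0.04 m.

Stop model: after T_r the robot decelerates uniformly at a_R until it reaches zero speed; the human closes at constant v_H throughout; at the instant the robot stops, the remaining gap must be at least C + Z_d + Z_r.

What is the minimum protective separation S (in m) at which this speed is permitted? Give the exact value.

S_min = 2651/1000 m = 2.6510 m

T_s = v_R/a_R = (17/10)/(5/2) = 0.6800 s
robot covers v_R·T_r = 1.7000·0.2500 = 0.4250 m before braking
braking distance = 1.7000²/(2·2.5000) = 0.5780 m
human over T_r+T_s: 1.6000·(0.2500+0.6800) = 1.4880 m
C+Z_d+Z_r = 0.1000+0.0200+0.0400 = 0.1600 m
S_min ≈ 0.4250+0.5780+1.4880+0.1600  ⇒  S_min = 2651/1000 m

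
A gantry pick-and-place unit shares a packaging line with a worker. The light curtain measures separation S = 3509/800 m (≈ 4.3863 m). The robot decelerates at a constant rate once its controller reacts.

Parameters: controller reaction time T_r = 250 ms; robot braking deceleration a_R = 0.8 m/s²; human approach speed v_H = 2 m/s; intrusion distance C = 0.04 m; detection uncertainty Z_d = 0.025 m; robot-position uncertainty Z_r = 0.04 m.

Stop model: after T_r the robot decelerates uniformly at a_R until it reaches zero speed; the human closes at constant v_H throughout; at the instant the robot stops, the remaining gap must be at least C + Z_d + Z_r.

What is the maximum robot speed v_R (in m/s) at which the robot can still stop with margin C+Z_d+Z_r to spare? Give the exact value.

collect terms ⇒ (5/8)·v_R² + (11/4)·v_R + (-121/32) = 0
  disc = (11/4)² − 4·(5/8)·(-121/32) = 1089/64 ; √disc = 33/8
  v_R = (−(11/4) + 33/8) / (2·(5/8)) = 11/10 m/s
check:
T_s = v_R/a_R = (11/10)/(4/5) = 1.3750 s
reaction-phase robot travel = 1.1000·0.2500 = 0.2750 m
braking distance = 1.1000²/(2·0.8000) = 0.7562 m
human over T_r+T_s: 2.0000·(0.2500+1.3750) = 3.2500 m
C+Z_d+Z_r = 0.0400+0.0250+0.0400 = 0.1050 m
sum ≈ 0.2750+0.7562+3.2500+0.1050 ≈ 4.3863 m = S ✓

v_R_max = 11/10 m/s = 1.1000 m/s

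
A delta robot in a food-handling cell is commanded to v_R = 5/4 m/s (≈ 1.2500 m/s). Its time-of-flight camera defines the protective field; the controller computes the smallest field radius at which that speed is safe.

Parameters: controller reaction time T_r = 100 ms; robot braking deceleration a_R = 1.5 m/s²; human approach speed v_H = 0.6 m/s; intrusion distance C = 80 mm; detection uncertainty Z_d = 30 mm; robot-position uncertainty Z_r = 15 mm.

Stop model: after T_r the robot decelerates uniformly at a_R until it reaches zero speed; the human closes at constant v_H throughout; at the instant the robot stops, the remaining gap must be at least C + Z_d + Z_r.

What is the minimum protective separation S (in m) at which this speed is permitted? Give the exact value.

S_min = 1597/1200 m = 1.3308 m

T_s = v_R/a_R = (5/4)/(3/2) = 0.8333 s
robot in T_r: 1.2500·0.1000 = 0.1250 m
robot under decel: 1.2500²/(2·1.5000) = 0.5208 m
human closes 0.6000·0.9333 = 0.5600 m
C+Z_d+Z_r = 0.0800+0.0300+0.0150 = 0.1250 m
S_min ≈ 0.1250+0.5208+0.5600+0.1250  ⇒  S_min = 1597/1200 m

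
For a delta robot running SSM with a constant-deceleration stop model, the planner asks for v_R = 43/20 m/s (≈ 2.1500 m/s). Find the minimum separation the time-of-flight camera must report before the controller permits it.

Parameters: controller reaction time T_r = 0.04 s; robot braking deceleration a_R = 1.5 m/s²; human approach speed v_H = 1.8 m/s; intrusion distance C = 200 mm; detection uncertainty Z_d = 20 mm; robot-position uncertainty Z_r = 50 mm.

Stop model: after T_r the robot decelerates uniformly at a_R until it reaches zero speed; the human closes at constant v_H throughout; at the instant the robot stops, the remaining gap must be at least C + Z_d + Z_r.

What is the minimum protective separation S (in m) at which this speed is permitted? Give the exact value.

S_min = 27293/6000 m = 4.5488 m

T_s = v_R/a_R = (43/20)/(3/2) = 1.4333 s
robot covers v_R·T_r = 2.1500·0.0400 = 0.0860 m before braking
robot under decel: 2.1500²/(2·1.5000) = 1.5408 m
human over T_r+T_s: 1.8000·(0.0400+1.4333) = 2.6520 m
C+Z_d+Z_r = 0.2000+0.0200+0.0500 = 0.2700 m
S_min ≈ 0.0860+1.5408+2.6520+0.2700  ⇒  S_min = 27293/6000 m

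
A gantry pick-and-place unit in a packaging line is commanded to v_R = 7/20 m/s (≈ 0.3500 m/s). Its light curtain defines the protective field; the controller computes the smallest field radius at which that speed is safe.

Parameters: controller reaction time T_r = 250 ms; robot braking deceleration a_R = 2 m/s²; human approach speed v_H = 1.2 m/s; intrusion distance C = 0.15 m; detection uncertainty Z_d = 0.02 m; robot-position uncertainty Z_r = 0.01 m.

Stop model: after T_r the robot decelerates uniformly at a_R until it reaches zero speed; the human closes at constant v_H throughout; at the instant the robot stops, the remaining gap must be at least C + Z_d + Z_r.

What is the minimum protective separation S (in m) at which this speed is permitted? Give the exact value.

S_min = 1293/1600 m = 0.8081 m

T_s = v_R/a_R = (7/20)/2 = 0.1750 s
robot in T_r: 0.3500·0.2500 = 0.0875 m
robot under decel: 0.3500²/(2·2.0000) = 0.0306 m
human over T_r+T_s: 1.2000·(0.2500+0.1750) = 0.5100 m
margins: 0.1500+0.0200+0.0100 = 0.1800 m
S_min ≈ 0.0875+0.0306+0.5100+0.1800  ⇒  S_min = 1293/1600 m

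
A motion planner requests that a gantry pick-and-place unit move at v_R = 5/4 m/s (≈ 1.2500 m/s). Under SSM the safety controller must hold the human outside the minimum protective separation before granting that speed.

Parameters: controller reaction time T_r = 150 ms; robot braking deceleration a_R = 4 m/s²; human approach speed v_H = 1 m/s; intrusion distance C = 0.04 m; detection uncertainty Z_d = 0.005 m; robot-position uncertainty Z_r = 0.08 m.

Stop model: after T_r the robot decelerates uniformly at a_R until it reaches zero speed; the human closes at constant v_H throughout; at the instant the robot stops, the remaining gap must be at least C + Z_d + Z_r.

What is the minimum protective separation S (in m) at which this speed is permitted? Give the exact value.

S_min = 621/640 m = 0.9703 m

T_s = v_R/a_R = (5/4)/4 = 0.3125 s
reaction-phase robot travel = 1.2500·0.1500 = 0.1875 m
robot covers 1.2500·0.3125 − ½·4.0000·0.3125² = 0.1953 m while stopping
human closes 1.0000·0.4625 = 0.4625 m
margins: 0.0400+0.0050+0.0800 = 0.1250 m
S_min ≈ 0.1875+0.1953+0.4625+0.1250  ⇒  S_min = 621/640 m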